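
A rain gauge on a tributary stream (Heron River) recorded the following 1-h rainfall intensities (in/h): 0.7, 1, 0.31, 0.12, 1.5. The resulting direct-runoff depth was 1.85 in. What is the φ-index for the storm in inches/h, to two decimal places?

Only the 3 blocks with intensity above φ contribute runoff: 0.7, 1, 1.5 in/h.
Σ(I−φ)·Δt = d  ⇒  (0.7+1+1.5 − 3φ)·1 = 1.85
φ = (3.200 − 1.85/1) / 3 = 0.45 in/h.

φ ≈ 0.45 in/h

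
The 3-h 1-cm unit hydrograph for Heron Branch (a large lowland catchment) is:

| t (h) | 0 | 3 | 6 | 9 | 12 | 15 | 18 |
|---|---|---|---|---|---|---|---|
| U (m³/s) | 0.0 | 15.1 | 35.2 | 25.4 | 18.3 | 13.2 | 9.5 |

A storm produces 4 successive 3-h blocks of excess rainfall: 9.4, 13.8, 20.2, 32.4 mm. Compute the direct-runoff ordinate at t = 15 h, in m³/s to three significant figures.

Q ≈ 203 m³/s

By discrete convolution, Q_j = Σ (P_i / 10 mm) · U_{j−i}.
At t = 15 h (j=5): Q = (9.4/10)·13.2 + (13.8/10)·18.3 + (20.2/10)·25.4 + (32.4/10)·35.2 = 203 m³/s.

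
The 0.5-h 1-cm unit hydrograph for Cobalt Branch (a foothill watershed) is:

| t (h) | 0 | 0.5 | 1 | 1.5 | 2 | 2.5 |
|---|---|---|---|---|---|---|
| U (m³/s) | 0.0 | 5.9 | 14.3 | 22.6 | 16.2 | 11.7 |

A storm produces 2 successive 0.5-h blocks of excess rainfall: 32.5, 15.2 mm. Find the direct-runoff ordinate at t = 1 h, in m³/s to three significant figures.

Q ≈ 55.4 m³/s

By discrete convolution, Q_j = Σ (P_i / 10 mm) · U_{j−i}.
At t = 1 h (j=2): Q = (32.5/10)·14.3 + (15.2/10)·5.9 = 55.4 m³/s.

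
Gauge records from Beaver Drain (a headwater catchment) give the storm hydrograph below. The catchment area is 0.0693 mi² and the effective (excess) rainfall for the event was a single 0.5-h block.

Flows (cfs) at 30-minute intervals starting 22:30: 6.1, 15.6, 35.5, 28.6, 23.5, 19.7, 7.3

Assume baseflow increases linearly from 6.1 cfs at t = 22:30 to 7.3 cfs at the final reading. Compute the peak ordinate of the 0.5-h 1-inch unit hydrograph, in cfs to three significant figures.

U_p ≈ 29.0 cfs

Direct runoff: 0.00, 9.30, 29.00, 21.90, 16.60, 12.60, 0.00 cfs; ΣQ_DR = 89.40 cfs, peak = 29.00 cfs.
Runoff depth d = ΣQ_DR·Δt / A = 89.40 × 1800 / (0.0693 mi²) = 0.9995 in.
The 1-inch UH is the DRH scaled by (1 in)/d, so U_p = 29.00 × 1/0.9995 = 29.0 cfs.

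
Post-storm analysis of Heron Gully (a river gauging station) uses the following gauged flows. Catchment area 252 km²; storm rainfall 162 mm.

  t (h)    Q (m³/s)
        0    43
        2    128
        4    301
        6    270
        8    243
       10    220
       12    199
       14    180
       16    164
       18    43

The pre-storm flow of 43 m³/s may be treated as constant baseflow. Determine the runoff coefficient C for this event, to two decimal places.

C ≈ 0.24

ΣQ_DR = 1361 m³/s; V = ΣQ_DR·Δt = 9.799 × 10^6 m³.
Runoff depth d = V / A = 38.89 mm.
C = d / P = 38.89 / 162 = 0.24.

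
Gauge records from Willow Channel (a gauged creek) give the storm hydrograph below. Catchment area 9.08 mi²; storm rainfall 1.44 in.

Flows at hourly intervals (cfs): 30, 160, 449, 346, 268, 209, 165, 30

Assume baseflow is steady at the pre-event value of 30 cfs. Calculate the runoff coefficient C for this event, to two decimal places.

ΣQ_DR = 1417 cfs; V = ΣQ_DR·Δt = 5.101 × 10^6 ft³.
Runoff depth d = V / A = 0.2418 in.
C = d / P = 0.2418 / 1.44 = 0.17.

C ≈ 0.17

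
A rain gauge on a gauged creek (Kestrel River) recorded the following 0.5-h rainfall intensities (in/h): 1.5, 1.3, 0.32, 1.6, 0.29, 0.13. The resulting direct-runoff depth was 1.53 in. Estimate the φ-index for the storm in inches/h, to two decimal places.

φ ≈ 0.45 in/h

Only the 3 blocks with intensity above φ contribute runoff: 1.5, 1.3, 1.6 in/h.
Σ(I−φ)·Δt = d  ⇒  (1.5+1.3+1.6 − 3φ)·0.5 = 1.53
φ = (4.400 − 1.53/0.5) / 3 = 0.45 in/h.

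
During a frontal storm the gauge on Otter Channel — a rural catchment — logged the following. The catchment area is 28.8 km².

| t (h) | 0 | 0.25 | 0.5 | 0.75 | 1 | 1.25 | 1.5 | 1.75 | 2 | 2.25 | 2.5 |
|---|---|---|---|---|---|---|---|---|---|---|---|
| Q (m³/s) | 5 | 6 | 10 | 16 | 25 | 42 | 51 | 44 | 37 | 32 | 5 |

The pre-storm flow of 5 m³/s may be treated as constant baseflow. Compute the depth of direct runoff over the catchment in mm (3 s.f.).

Direct runoff: 0.0, 1.0, 5.0, 11.0, 20.0, 37.0, 46.0, 39.0, 32.0, 27.0, 0.0 m³/s; ΣQ_DR = 218.0 m³/s.
V = ΣQ_DR · Δt = 218.0 × 900 s = 1.962 × 10^5 m³.
Over A = 28.8 km², depth = V / A = 6.81 mm.

d ≈ 6.81 mm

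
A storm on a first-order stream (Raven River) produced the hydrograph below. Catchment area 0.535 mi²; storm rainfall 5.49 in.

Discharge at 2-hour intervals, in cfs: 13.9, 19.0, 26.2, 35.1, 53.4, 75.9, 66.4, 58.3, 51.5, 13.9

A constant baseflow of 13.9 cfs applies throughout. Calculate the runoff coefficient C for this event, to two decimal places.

C ≈ 0.29

ΣQ_DR = 274.6 cfs; V = ΣQ_DR·Δt = 1.977 × 10^6 ft³.
Runoff depth d = V / A = 1.591 in.
C = d / P = 1.591 / 5.49 = 0.29.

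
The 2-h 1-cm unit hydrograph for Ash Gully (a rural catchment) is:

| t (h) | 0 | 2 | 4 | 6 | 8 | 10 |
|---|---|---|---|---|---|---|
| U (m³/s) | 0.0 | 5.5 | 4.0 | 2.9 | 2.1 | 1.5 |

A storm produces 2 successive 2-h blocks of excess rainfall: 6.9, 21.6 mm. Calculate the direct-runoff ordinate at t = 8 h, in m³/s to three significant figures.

By discrete convolution, Q_j = Σ (P_i / 10 mm) · U_{j−i}.
At t = 8 h (j=4): Q = (6.9/10)·2.1 + (21.6/10)·2.9 = 7.71 m³/s.

Q ≈ 7.71 m³/s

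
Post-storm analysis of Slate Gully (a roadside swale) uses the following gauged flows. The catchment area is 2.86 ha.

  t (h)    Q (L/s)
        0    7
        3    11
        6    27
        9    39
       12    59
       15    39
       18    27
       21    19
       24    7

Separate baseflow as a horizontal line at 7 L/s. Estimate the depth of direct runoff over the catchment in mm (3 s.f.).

Direct runoff: 0.0, 4.0, 20.0, 32.0, 52.0, 32.0, 20.0, 12.0, 0.0 L/s; ΣQ_DR = 172.0 L/s.
V = ΣQ_DR · Δt = 172.0 × 10800 s = 1.858 × 10^6 L.
Over A = 2.86 ha, depth = V / A = 65.0 mm.

d ≈ 65.0 mm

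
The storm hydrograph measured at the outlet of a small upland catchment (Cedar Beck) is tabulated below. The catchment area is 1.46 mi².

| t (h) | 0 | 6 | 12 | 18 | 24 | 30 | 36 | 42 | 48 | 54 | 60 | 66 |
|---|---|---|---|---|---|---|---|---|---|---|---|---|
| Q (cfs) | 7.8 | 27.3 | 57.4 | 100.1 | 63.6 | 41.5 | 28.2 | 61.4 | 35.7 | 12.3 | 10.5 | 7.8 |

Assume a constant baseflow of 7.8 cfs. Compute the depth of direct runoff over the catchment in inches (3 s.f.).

Direct runoff: 0.0, 19.5, 49.6, 92.3, 55.8, 33.7, 20.4, 53.6, 27.9, 4.5, 2.7, 0.0 cfs; ΣQ_DR = 360.0 cfs.
V = ΣQ_DR · Δt = 360.0 × 21600 s = 7.776 × 10^6 ft³.
Over A = 1.46 mi², depth = V / A = 2.29 in.

d ≈ 2.29 in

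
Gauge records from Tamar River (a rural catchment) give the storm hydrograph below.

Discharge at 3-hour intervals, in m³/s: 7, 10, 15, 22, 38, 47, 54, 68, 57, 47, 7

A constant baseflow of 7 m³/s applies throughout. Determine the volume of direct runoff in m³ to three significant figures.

Direct-runoff ordinates (Q − Q_b): 0.0, 3.0, 8.0, 15.0, 31.0, 40.0, 47.0, 61.0, 50.0, 40.0, 0.0 m³/s.
ΣQ_DR = 295.0 m³/s.
With Δt = 3 h = 10800 s, V = ΣQ_DR · Δt = 295.0 × 10800 = 3.19 × 10^6 m³.

V ≈ 3.19 × 10^6 m³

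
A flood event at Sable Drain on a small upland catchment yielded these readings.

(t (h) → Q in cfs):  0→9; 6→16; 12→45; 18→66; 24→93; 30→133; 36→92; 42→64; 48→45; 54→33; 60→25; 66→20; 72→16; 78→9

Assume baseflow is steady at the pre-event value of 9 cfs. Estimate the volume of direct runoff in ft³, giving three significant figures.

Direct-runoff ordinates (Q − Q_b): 0.0, 7.0, 36.0, 57.0, 84.0, 124.0, 83.0, 55.0, 36.0, 24.0, 16.0, 11.0, 7.0, 0.0 cfs.
ΣQ_DR = 540.0 cfs.
With Δt = 6 h = 21600 s, V = ΣQ_DR · Δt = 540.0 × 21600 = 1.17 × 10^7 ft³.

V ≈ 1.17 × 10^7 ft³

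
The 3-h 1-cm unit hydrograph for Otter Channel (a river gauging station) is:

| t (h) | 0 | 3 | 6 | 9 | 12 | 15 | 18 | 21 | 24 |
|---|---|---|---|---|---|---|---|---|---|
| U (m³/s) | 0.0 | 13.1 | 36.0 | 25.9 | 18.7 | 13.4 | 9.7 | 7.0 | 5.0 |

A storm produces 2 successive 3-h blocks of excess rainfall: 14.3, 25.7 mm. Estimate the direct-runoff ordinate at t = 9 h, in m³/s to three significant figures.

Q ≈ 130 m³/s

By discrete convolution, Q_j = Σ (P_i / 10 mm) · U_{j−i}.
At t = 9 h (j=3): Q = (14.3/10)·25.9 + (25.7/10)·36.0 = 130 m³/s.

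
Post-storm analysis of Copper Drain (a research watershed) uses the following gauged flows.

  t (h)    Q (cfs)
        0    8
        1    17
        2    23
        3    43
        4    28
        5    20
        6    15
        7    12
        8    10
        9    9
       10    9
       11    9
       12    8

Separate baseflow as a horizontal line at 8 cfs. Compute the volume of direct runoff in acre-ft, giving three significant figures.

V ≈ 8.84 acre-ft

Direct-runoff ordinates (Q − Q_b): 0.0, 9.0, 15.0, 35.0, 20.0, 12.0, 7.0, 4.0, 2.0, 1.0, 1.0, 1.0, 0.0 cfs.
ΣQ_DR = 107.0 cfs.
With Δt = 1 h = 3600 s, V = ΣQ_DR · Δt = 107.0 × 3600 = 3.85 × 10^5 ft³ = 8.84 acre-ft.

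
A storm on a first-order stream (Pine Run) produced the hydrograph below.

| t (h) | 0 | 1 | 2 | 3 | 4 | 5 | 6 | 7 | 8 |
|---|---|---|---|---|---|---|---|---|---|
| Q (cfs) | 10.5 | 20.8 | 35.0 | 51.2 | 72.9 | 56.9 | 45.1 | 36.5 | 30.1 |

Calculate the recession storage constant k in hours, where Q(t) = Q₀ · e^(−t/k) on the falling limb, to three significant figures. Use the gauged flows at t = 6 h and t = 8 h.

k ≈ 4.95 h

On the falling limb, Q drops from 45.1 to 30.1 cfs between t = 6 h and t = 8 h (Δt = 2 h).
k = −Δt / ln(Q₂/Q₁) = −2 / ln(30.1/45.1) = 4.95 h.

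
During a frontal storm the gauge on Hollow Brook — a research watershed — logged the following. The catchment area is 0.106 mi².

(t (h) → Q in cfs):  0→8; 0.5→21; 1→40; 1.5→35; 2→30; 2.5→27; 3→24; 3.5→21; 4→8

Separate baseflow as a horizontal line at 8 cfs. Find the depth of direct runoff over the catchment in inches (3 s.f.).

Direct runoff: 0.0, 13.0, 32.0, 27.0, 22.0, 19.0, 16.0, 13.0, 0.0 cfs; ΣQ_DR = 142.0 cfs.
V = ΣQ_DR · Δt = 142.0 × 1800 s = 2.556 × 10^5 ft³.
Over A = 0.106 mi², depth = V / A = 1.04 in.

d ≈ 1.04 in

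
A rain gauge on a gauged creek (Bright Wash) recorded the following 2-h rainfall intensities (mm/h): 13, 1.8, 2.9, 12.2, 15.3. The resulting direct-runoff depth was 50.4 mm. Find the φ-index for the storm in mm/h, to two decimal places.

Only the 3 blocks with intensity above φ contribute runoff: 13, 12.2, 15.3 mm/h.
Σ(I−φ)·Δt = d  ⇒  (13+12.2+15.3 − 3φ)·2 = 50.4
φ = (40.50 − 50.4/2) / 3 = 5.10 mm/h.

φ ≈ 5.10 mm/h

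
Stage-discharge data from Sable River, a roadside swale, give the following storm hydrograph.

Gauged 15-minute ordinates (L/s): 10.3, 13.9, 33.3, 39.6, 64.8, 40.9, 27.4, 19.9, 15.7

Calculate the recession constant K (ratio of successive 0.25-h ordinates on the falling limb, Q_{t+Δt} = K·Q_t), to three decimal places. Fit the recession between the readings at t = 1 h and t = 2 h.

Using the recession-limb readings at t = 1 h and t = 2 h: Q falls from 64.8 to 15.7 L/s over 4 intervals.
K = (Q₂/Q₁)^(1/4) = (15.7/64.8)^(1/4) = 0.702.

K ≈ 0.702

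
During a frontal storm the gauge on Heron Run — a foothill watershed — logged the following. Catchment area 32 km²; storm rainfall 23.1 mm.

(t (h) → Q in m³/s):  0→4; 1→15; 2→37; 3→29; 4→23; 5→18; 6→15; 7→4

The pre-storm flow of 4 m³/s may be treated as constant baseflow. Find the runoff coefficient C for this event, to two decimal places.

C ≈ 0.55

ΣQ_DR = 113.0 m³/s; V = ΣQ_DR·Δt = 4.068 × 10^5 m³.
Runoff depth d = V / A = 12.71 mm.
C = d / P = 12.71 / 23.1 = 0.55.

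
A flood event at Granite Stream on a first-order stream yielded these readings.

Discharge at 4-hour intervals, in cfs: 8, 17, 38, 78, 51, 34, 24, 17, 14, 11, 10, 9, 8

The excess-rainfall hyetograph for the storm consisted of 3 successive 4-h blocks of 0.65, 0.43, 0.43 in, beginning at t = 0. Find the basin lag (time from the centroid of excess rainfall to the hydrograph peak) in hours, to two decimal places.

t_L ≈ 6.58 h

Centroid of excess rainfall: t_c = Σ P_i·t̄_i / ΣP_i = 5.4172 h (block centres at 2, 6, 10 h).
Hydrograph peak occurs at t = 12 h, so basin lag t_L = 12 − 5.4172 = 6.58 h.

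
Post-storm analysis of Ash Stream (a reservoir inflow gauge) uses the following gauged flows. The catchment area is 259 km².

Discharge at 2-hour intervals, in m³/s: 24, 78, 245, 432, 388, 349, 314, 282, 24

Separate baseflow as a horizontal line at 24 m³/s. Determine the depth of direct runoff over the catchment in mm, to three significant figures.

Direct runoff: 0.0, 54.0, 221.0, 408.0, 364.0, 325.0, 290.0, 258.0, 0.0 m³/s; ΣQ_DR = 1920 m³/s.
V = ΣQ_DR · Δt = 1920 × 7200 s = 1.382 × 10^7 m³.
Over A = 259 km², depth = V / A = 53.4 mm.

d ≈ 53.4 mm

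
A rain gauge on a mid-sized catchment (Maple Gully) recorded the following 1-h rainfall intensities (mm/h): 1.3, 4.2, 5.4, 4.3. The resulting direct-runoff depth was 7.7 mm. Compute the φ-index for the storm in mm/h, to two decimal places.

Only the 3 blocks with intensity above φ contribute runoff: 4.2, 5.4, 4.3 mm/h.
Σ(I−φ)·Δt = d  ⇒  (4.2+5.4+4.3 − 3φ)·1 = 7.7
φ = (13.90 − 7.7/1) / 3 = 2.07 mm/h.

φ ≈ 2.07 mm/h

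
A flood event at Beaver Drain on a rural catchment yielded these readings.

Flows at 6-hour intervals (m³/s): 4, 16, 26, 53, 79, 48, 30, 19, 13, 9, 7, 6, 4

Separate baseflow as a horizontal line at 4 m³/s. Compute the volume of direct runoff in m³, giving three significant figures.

V ≈ 5.66 × 10^6 m³

Direct-runoff ordinates (Q − Q_b): 0.0, 12.0, 22.0, 49.0, 75.0, 44.0, 26.0, 15.0, 9.0, 5.0, 3.0, 2.0, 0.0 m³/s.
ΣQ_DR = 262.0 m³/s.
With Δt = 6 h = 21600 s, V = ΣQ_DR · Δt = 262.0 × 21600 = 5.66 × 10^6 m³.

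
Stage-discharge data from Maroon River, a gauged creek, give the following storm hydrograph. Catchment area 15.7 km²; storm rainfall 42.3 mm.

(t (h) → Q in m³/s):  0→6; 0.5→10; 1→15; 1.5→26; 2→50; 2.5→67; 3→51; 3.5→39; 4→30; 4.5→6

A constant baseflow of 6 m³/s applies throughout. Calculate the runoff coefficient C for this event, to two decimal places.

ΣQ_DR = 240.0 m³/s; V = ΣQ_DR·Δt = 4.320 × 10^5 m³.
Runoff depth d = V / A = 27.52 mm.
C = d / P = 27.52 / 42.3 = 0.65.

C ≈ 0.65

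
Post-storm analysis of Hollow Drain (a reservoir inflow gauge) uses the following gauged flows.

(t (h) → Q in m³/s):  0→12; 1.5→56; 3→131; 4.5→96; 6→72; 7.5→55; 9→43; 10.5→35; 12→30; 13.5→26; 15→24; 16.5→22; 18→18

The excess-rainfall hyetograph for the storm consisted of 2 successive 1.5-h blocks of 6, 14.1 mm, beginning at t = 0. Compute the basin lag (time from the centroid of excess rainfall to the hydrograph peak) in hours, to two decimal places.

Centroid of excess rainfall: t_c = Σ P_i·t̄_i / ΣP_i = 1.8022 h (block centres at 0.75, 2.25 h).
Hydrograph peak occurs at t = 3 h, so basin lag t_L = 3 − 1.8022 = 1.20 h.

t_L ≈ 1.20 h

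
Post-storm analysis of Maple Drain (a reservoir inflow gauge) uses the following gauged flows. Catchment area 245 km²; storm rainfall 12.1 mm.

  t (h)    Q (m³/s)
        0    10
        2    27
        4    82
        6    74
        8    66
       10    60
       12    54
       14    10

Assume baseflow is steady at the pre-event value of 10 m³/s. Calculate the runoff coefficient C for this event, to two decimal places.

ΣQ_DR = 303.0 m³/s; V = ΣQ_DR·Δt = 2.182 × 10^6 m³.
Runoff depth d = V / A = 8.904 mm.
C = d / P = 8.904 / 12.1 = 0.74.

C ≈ 0.74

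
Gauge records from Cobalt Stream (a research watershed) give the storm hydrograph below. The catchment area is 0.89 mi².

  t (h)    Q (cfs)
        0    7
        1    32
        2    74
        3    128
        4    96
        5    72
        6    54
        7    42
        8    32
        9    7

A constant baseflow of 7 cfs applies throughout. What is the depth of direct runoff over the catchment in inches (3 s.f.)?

Direct runoff: 0.0, 25.0, 67.0, 121.0, 89.0, 65.0, 47.0, 35.0, 25.0, 0.0 cfs; ΣQ_DR = 474.0 cfs.
V = ΣQ_DR · Δt = 474.0 × 3600 s = 1.706 × 10^6 ft³.
Over A = 0.89 mi², depth = V / A = 0.825 in.

d ≈ 0.825 in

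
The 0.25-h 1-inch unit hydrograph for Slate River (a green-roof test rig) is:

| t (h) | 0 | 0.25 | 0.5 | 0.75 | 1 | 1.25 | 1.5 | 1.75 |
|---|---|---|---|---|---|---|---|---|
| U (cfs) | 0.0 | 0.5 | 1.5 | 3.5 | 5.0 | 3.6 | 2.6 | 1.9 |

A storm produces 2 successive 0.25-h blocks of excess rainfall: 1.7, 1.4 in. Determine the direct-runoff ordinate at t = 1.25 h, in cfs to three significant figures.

By discrete convolution, Q_j = Σ (P_i / 1 in) · U_{j−i}.
At t = 1.25 h (j=5): Q = (1.7/1)·3.6 + (1.4/1)·5.0 = 13.1 cfs.

Q ≈ 13.1 cfs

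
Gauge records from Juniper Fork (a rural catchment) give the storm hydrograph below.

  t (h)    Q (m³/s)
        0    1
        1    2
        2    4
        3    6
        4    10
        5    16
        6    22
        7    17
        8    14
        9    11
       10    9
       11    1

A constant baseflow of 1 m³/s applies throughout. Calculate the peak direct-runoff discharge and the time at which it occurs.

Subtracting baseflow gives direct-runoff ordinates: 0.0, 1.0, 3.0, 5.0, 9.0, 15.0, 21.0, 16.0, 13.0, 10.0, 8.0, 0.0 m³/s.
The maximum is 21.0 m³/s, occurring at the reading for t = 6 h.

Q_p = 21.0 m³/s at t = 6 h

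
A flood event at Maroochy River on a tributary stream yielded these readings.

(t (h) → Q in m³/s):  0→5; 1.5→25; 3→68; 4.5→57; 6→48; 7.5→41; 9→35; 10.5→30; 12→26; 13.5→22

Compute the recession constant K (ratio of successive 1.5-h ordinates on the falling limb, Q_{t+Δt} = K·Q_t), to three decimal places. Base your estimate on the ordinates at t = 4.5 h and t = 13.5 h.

K ≈ 0.853

Using the recession-limb readings at t = 4.5 h and t = 13.5 h: Q falls from 57 to 22 m³/s over 6 intervals.
K = (Q₂/Q₁)^(1/6) = (22/57)^(1/6) = 0.853.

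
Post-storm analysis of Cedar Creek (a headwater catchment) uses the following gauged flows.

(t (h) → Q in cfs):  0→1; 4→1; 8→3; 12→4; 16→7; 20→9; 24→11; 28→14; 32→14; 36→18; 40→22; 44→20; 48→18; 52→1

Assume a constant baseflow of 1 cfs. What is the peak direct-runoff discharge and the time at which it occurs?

Q_p = 21.0 cfs at t = 40 h

Subtracting baseflow gives direct-runoff ordinates: 0.0, 0.0, 2.0, 3.0, 6.0, 8.0, 10.0, 13.0, 13.0, 17.0, 21.0, 19.0, 17.0, 0.0 cfs.
The maximum is 21.0 cfs, occurring at the reading for t = 40 h.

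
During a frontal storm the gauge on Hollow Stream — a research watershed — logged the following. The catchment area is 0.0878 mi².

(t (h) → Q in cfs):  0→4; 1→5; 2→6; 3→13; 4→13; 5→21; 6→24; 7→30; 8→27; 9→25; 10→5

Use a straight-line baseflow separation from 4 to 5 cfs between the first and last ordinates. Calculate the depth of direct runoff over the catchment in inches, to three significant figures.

Direct runoff: 0.00, 0.90, 1.80, 8.70, 8.60, 16.50, 19.40, 25.30, 22.20, 20.10, 0.00 cfs; ΣQ_DR = 123.5 cfs.
V = ΣQ_DR · Δt = 123.5 × 3600 s = 4.446 × 10^5 ft³.
Over A = 0.0878 mi², depth = V / A = 2.18 in.

d ≈ 2.18 in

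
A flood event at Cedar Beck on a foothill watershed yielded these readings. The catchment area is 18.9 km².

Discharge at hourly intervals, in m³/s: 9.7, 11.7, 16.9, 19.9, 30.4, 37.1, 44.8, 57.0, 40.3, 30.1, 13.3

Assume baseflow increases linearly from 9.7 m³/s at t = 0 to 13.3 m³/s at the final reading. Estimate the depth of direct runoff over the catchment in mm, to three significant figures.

Direct runoff: 0.00, 1.64, 6.48, 9.12, 19.26, 25.60, 32.94, 44.78, 27.72, 17.16, 0.00 m³/s; ΣQ_DR = 184.7 m³/s.
V = ΣQ_DR · Δt = 184.7 × 3600 s = 6.649 × 10^5 m³.
Over A = 18.9 km², depth = V / A = 35.2 mm.

d ≈ 35.2 mm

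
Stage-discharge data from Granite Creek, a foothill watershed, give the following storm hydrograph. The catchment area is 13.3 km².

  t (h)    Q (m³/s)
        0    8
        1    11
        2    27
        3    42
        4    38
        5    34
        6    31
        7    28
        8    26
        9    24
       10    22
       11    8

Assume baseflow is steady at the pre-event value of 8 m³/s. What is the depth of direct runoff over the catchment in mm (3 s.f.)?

Direct runoff: 0.0, 3.0, 19.0, 34.0, 30.0, 26.0, 23.0, 20.0, 18.0, 16.0, 14.0, 0.0 m³/s; ΣQ_DR = 203.0 m³/s.
V = ΣQ_DR · Δt = 203.0 × 3600 s = 7.308 × 10^5 m³.
Over A = 13.3 km², depth = V / A = 54.9 mm.

d ≈ 54.9 mm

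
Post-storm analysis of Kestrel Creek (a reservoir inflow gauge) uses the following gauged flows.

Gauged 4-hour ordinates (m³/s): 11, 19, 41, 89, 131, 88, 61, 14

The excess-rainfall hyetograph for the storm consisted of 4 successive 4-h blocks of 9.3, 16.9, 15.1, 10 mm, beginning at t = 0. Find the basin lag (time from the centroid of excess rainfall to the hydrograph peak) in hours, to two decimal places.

Centroid of excess rainfall: t_c = Σ P_i·t̄_i / ΣP_i = 8.0117 h (block centres at 2, 6, 10, 14 h).
Hydrograph peak occurs at t = 16 h, so basin lag t_L = 16 − 8.0117 = 7.99 h.

t_L ≈ 7.99 h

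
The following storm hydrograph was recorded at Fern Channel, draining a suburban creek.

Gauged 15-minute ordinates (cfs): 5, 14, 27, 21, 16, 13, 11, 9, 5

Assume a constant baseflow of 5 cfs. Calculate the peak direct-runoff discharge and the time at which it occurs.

Subtracting baseflow gives direct-runoff ordinates: 0.0, 9.0, 22.0, 16.0, 11.0, 8.0, 6.0, 4.0, 0.0 cfs.
The maximum is 22.0 cfs, occurring at the reading for t = 0.5 h.

Q_p = 22.0 cfs at t = 0.5 h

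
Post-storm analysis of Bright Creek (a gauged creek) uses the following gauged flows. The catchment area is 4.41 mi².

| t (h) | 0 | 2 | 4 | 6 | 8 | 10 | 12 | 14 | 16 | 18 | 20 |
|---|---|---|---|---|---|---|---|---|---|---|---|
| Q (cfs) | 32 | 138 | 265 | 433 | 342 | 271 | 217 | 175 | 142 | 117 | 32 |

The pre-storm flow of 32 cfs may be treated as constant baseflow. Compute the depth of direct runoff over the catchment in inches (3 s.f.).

Direct runoff: 0.0, 106.0, 233.0, 401.0, 310.0, 239.0, 185.0, 143.0, 110.0, 85.0, 0.0 cfs; ΣQ_DR = 1812 cfs.
V = ΣQ_DR · Δt = 1812 × 7200 s = 1.305 × 10^7 ft³.
Over A = 4.41 mi², depth = V / A = 1.27 in.

d ≈ 1.27 in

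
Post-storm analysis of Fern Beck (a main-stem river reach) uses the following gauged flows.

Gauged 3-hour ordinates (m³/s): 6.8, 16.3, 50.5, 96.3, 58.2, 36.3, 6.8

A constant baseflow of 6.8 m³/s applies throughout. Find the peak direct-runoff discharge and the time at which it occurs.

Q_p = 89.5 m³/s at t = 9 h

Subtracting baseflow gives direct-runoff ordinates: 0.0, 9.5, 43.7, 89.5, 51.4, 29.5, 0.0 m³/s.
The maximum is 89.5 m³/s, occurring at the reading for t = 9 h.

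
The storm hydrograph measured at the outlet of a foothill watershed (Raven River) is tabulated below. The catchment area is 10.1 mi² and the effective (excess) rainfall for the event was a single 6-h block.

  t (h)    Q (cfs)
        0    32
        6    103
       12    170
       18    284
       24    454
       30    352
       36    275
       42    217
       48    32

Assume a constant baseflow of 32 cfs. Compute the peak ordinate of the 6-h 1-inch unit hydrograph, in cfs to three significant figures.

U_p ≈ 281 cfs

Direct runoff: 0.0, 71.0, 138.0, 252.0, 422.0, 320.0, 243.0, 185.0, 0.0 cfs; ΣQ_DR = 1631 cfs, peak = 422.0 cfs.
Runoff depth d = ΣQ_DR·Δt / A = 1631 × 21600 / (10.1 mi²) = 1.501 in.
The 1-inch UH is the DRH scaled by (1 in)/d, so U_p = 422.0 × 1/1.501 = 281 cfs.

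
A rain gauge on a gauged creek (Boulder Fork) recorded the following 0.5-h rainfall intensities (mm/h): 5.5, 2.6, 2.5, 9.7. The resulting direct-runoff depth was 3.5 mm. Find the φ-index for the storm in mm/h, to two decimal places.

φ ≈ 4.10 mm/h

Only the 2 blocks with intensity above φ contribute runoff: 5.5, 9.7 mm/h.
Σ(I−φ)·Δt = d  ⇒  (5.5+9.7 − 2φ)·0.5 = 3.5
φ = (15.20 − 3.5/0.5) / 2 = 4.10 mm/h.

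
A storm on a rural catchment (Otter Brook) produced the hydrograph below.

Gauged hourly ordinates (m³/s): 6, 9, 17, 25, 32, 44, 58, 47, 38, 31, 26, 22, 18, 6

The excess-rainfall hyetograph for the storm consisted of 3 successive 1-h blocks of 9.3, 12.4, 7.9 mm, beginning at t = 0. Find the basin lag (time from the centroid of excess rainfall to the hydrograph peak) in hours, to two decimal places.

Centroid of excess rainfall: t_c = Σ P_i·t̄_i / ΣP_i = 1.4527 h (block centres at 0.5, 1.5, 2.5 h).
Hydrograph peak occurs at t = 6 h, so basin lag t_L = 6 − 1.4527 = 4.55 h.

t_L ≈ 4.55 h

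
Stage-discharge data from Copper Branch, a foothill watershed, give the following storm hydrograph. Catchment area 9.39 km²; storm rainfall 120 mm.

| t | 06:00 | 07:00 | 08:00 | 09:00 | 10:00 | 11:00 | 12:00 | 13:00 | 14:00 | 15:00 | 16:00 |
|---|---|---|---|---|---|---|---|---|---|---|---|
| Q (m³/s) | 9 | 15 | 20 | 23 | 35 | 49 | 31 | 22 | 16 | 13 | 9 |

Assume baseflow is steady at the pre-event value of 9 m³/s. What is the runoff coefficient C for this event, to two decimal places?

ΣQ_DR = 143.0 m³/s; V = ΣQ_DR·Δt = 5.148 × 10^5 m³.
Runoff depth d = V / A = 54.82 mm.
C = d / P = 54.82 / 120 = 0.46.

C ≈ 0.46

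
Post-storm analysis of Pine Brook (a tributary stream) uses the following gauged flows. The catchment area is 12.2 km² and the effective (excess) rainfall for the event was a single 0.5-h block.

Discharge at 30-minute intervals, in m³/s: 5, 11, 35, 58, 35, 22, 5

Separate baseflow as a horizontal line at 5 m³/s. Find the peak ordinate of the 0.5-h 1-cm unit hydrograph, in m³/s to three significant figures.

U_p ≈ 26.4 m³/s

Direct runoff: 0.0, 6.0, 30.0, 53.0, 30.0, 17.0, 0.0 m³/s; ΣQ_DR = 136.0 m³/s, peak = 53.0 m³/s.
Runoff depth d = ΣQ_DR·Δt / A = 136.0 × 1800 / (12.2 km²) = 20.07 mm.
The 1-cm UH is the DRH scaled by (10 mm)/d, so U_p = 53.0 × 10/20.07 = 26.4 m³/s.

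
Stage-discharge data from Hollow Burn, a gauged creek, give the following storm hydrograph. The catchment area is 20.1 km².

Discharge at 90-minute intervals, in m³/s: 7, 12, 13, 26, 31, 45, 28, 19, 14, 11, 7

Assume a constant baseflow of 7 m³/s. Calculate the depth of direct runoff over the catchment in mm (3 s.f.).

d ≈ 36.5 mm

Direct runoff: 0.0, 5.0, 6.0, 19.0, 24.0, 38.0, 21.0, 12.0, 7.0, 4.0, 0.0 m³/s; ΣQ_DR = 136.0 m³/s.
V = ΣQ_DR · Δt = 136.0 × 5400 s = 7.344 × 10^5 m³.
Over A = 20.1 km², depth = V / A = 36.5 mm.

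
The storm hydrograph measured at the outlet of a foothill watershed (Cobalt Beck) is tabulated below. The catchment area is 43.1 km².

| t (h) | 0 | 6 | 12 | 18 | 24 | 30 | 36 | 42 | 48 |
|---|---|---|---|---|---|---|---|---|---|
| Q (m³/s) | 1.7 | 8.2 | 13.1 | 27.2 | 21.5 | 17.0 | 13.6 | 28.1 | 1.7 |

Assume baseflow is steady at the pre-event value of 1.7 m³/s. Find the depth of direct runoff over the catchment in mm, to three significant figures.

d ≈ 58.5 mm

Direct runoff: 0.0, 6.5, 11.4, 25.5, 19.8, 15.3, 11.9, 26.4, 0.0 m³/s; ΣQ_DR = 116.8 m³/s.
V = ΣQ_DR · Δt = 116.8 × 21600 s = 2.523 × 10^6 m³.
Over A = 43.1 km², depth = V / A = 58.5 mm.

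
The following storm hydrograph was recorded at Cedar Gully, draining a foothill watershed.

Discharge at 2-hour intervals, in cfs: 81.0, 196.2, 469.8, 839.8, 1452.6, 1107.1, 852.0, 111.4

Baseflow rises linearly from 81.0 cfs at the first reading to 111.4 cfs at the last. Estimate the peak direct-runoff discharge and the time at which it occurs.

Q_p = 1354.23 cfs at t = 8 h

Subtracting baseflow gives direct-runoff ordinates: 0.00, 110.86, 380.11, 745.77, 1354.23, 1004.39, 744.94, 0.00 cfs.
The maximum is 1354.23 cfs, occurring at the reading for t = 8 h.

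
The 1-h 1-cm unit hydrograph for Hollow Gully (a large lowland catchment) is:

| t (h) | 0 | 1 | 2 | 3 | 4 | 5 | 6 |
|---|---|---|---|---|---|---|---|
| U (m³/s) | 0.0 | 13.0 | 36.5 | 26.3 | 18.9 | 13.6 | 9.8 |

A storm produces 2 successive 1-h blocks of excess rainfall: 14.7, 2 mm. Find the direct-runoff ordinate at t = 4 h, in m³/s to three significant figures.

Q ≈ 33.0 m³/s

By discrete convolution, Q_j = Σ (P_i / 10 mm) · U_{j−i}.
At t = 4 h (j=4): Q = (14.7/10)·18.9 + (2/10)·26.3 = 33.0 m³/s.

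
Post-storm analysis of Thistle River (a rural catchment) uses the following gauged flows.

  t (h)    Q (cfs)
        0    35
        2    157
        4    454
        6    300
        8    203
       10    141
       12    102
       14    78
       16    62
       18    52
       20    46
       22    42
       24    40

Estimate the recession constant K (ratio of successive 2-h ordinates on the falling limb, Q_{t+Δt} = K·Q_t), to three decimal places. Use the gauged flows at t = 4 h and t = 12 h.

Using the recession-limb readings at t = 4 h and t = 12 h: Q falls from 454 to 102 cfs over 4 intervals.
K = (Q₂/Q₁)^(1/4) = (102/454)^(1/4) = 0.688.

K ≈ 0.688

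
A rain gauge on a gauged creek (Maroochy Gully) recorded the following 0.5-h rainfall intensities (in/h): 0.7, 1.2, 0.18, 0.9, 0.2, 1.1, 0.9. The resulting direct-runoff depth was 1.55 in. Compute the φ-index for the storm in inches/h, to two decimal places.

φ ≈ 0.34 in/h

Only the 5 blocks with intensity above φ contribute runoff: 0.7, 1.2, 0.9, 1.1, 0.9 in/h.
Σ(I−φ)·Δt = d  ⇒  (0.7+1.2+0.9+1.1+0.9 − 5φ)·0.5 = 1.55
φ = (4.800 − 1.55/0.5) / 5 = 0.34 in/h.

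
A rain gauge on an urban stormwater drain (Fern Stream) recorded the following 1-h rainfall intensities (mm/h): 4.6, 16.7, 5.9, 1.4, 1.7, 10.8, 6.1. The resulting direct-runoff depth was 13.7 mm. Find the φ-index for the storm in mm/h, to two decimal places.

Only the 2 blocks with intensity above φ contribute runoff: 16.7, 10.8 mm/h.
Σ(I−φ)·Δt = d  ⇒  (16.7+10.8 − 2φ)·1 = 13.7
φ = (27.50 − 13.7/1) / 2 = 6.90 mm/h.

φ ≈ 6.90 mm/h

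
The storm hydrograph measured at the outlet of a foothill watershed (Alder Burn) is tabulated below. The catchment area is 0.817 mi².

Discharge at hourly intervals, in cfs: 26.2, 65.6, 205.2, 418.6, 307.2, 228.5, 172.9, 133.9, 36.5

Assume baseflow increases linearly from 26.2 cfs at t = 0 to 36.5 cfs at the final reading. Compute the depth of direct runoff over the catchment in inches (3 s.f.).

d ≈ 2.49 in

Direct runoff: 0.00, 38.11, 176.43, 388.54, 275.85, 195.86, 138.97, 98.69, 0.00 cfs; ΣQ_DR = 1312 cfs.
V = ΣQ_DR · Δt = 1312 × 3600 s = 4.725 × 10^6 ft³.
Over A = 0.817 mi², depth = V / A = 2.49 in.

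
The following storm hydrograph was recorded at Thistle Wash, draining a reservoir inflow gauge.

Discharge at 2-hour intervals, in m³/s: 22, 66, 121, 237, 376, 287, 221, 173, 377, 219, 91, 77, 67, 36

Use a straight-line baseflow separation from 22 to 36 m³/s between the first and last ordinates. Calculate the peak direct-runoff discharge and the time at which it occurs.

Q_p = 349.69 m³/s at t = 8 h

Subtracting baseflow gives direct-runoff ordinates: 0.00, 42.92, 96.85, 211.77, 349.69, 259.62, 192.54, 143.46, 346.38, 187.31, 58.23, 43.15, 32.08, 0.00 m³/s.
The maximum is 349.69 m³/s, occurring at the reading for t = 8 h.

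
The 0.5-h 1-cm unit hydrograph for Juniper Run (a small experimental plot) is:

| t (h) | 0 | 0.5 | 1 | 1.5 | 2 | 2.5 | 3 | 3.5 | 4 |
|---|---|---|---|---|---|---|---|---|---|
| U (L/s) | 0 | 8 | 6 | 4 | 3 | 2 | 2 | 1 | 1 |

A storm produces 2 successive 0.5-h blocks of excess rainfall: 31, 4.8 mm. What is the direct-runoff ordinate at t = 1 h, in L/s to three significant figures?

By discrete convolution, Q_j = Σ (P_i / 10 mm) · U_{j−i}.
At t = 1 h (j=2): Q = (31/10)·6 + (4.8/10)·8 = 22.4 L/s.

Q ≈ 22.4 L/s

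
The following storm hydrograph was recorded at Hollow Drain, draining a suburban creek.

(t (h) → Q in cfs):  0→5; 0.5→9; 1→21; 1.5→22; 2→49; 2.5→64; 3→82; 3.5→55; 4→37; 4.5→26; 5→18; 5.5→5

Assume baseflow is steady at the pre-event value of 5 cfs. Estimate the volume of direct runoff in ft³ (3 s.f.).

V ≈ 5.99 × 10^5 ft³

Direct-runoff ordinates (Q − Q_b): 0.0, 4.0, 16.0, 17.0, 44.0, 59.0, 77.0, 50.0, 32.0, 21.0, 13.0, 0.0 cfs.
ΣQ_DR = 333.0 cfs.
With Δt = 0.5 h = 1800 s, V = ΣQ_DR · Δt = 333.0 × 1800 = 5.99 × 10^5 ft³.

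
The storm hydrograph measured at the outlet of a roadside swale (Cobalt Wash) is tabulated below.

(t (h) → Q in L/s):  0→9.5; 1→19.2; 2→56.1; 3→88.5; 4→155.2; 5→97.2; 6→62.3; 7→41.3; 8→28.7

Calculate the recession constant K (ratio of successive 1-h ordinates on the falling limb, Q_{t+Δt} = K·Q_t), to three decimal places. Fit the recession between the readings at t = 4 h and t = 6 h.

Using the recession-limb readings at t = 4 h and t = 6 h: Q falls from 155.2 to 62.3 L/s over 2 intervals.
K = (Q₂/Q₁)^(1/2) = (62.3/155.2)^(1/2) = 0.634.

K ≈ 0.634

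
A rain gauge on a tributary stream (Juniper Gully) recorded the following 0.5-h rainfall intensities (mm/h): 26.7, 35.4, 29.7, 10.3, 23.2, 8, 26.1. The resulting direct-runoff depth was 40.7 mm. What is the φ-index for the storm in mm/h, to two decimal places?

Only the 5 blocks with intensity above φ contribute runoff: 26.7, 35.4, 29.7, 23.2, 26.1 mm/h.
Σ(I−φ)·Δt = d  ⇒  (26.7+35.4+29.7+23.2+26.1 − 5φ)·0.5 = 40.7
φ = (141.1 − 40.7/0.5) / 5 = 11.94 mm/h.

φ ≈ 11.94 mm/h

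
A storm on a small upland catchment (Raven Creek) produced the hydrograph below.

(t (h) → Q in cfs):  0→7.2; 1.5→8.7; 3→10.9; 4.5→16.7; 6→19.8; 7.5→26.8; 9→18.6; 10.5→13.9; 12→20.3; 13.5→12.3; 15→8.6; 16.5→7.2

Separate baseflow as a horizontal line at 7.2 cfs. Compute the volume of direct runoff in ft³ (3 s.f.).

V ≈ 4.57 × 10^5 ft³

Direct-runoff ordinates (Q − Q_b): 0.0, 1.5, 3.7, 9.5, 12.6, 19.6, 11.4, 6.7, 13.1, 5.1, 1.4, 0.0 cfs.
ΣQ_DR = 84.60 cfs.
With Δt = 1.5 h = 5400 s, V = ΣQ_DR · Δt = 84.60 × 5400 = 4.57 × 10^5 ft³.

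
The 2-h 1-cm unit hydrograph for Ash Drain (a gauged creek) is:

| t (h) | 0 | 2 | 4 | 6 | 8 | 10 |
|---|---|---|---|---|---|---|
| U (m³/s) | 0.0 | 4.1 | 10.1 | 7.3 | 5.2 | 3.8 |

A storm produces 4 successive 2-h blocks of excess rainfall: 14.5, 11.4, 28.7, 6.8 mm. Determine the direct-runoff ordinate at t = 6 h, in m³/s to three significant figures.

Q ≈ 33.9 m³/s

By discrete convolution, Q_j = Σ (P_i / 10 mm) · U_{j−i}.
At t = 6 h (j=3): Q = (14.5/10)·7.3 + (11.4/10)·10.1 + (28.7/10)·4.1 + (6.8/10)·0.0 = 33.9 m³/s.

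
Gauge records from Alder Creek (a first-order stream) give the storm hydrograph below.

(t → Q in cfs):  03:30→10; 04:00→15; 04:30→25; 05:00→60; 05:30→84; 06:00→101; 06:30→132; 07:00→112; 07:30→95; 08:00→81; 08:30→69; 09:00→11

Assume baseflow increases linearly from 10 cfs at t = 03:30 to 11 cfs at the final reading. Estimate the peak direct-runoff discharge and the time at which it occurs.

Q_p = 121.45 cfs at t = 06:30

Subtracting baseflow gives direct-runoff ordinates: 0.00, 4.91, 14.82, 49.73, 73.64, 90.55, 121.45, 101.36, 84.27, 70.18, 58.09, 0.00 cfs.
The maximum is 121.45 cfs, occurring at the reading for t = 06:30.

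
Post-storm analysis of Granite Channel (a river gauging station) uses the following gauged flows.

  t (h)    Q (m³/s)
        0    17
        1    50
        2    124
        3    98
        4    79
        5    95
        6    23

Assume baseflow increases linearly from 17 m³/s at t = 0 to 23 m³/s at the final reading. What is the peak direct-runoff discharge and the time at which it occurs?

Subtracting baseflow gives direct-runoff ordinates: 0.00, 32.00, 105.00, 78.00, 58.00, 73.00, 0.00 m³/s.
The maximum is 105.00 m³/s, occurring at the reading for t = 2 h.

Q_p = 105.00 m³/s at t = 2 h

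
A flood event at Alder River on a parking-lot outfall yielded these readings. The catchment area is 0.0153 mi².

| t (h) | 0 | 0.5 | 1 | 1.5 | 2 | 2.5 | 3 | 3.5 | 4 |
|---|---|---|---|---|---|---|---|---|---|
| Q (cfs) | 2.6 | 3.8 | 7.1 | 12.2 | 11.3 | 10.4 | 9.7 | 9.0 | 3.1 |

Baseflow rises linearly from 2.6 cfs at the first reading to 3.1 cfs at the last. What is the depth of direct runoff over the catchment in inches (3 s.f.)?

Direct runoff: 0.00, 1.14, 4.38, 9.41, 8.45, 7.49, 6.72, 5.96, 0.00 cfs; ΣQ_DR = 43.55 cfs.
V = ΣQ_DR · Δt = 43.55 × 1800 s = 78390 ft³.
Over A = 0.0153 mi², depth = V / A = 2.21 in.

d ≈ 2.21 in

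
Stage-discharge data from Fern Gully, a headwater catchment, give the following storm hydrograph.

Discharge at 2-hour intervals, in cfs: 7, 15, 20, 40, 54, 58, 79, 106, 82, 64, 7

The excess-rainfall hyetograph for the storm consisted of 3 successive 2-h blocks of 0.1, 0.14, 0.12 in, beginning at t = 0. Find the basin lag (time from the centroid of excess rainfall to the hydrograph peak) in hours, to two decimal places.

Centroid of excess rainfall: t_c = Σ P_i·t̄_i / ΣP_i = 3.1111 h (block centres at 1, 3, 5 h).
Hydrograph peak occurs at t = 14 h, so basin lag t_L = 14 − 3.1111 = 10.89 h.

t_L ≈ 10.89 h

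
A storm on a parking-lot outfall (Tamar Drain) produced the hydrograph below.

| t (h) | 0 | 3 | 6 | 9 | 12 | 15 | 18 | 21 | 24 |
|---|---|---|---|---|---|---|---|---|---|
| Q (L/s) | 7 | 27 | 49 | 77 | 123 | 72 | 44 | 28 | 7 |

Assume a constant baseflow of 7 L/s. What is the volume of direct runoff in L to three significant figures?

V ≈ 4.01 × 10^6 L

Direct-runoff ordinates (Q − Q_b): 0.0, 20.0, 42.0, 70.0, 116.0, 65.0, 37.0, 21.0, 0.0 L/s.
ΣQ_DR = 371.0 L/s.
With Δt = 3 h = 10800 s, V = ΣQ_DR · Δt = 371.0 × 10800 = 4.01 × 10^6 L.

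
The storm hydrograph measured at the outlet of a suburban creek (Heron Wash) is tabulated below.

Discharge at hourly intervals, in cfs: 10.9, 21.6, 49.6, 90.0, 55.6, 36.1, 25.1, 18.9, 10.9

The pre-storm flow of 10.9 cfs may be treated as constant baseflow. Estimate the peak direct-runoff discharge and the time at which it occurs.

Q_p = 79.1 cfs at t = 3 h

Subtracting baseflow gives direct-runoff ordinates: 0.0, 10.7, 38.7, 79.1, 44.7, 25.2, 14.2, 8.0, 0.0 cfs.
The maximum is 79.1 cfs, occurring at the reading for t = 3 h.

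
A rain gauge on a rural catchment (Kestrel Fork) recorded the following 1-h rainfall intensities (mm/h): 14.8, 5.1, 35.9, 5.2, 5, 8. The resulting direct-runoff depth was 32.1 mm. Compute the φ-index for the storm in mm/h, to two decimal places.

Only the 2 blocks with intensity above φ contribute runoff: 14.8, 35.9 mm/h.
Σ(I−φ)·Δt = d  ⇒  (14.8+35.9 − 2φ)·1 = 32.1
φ = (50.70 − 32.1/1) / 2 = 9.30 mm/h.

φ ≈ 9.30 mm/h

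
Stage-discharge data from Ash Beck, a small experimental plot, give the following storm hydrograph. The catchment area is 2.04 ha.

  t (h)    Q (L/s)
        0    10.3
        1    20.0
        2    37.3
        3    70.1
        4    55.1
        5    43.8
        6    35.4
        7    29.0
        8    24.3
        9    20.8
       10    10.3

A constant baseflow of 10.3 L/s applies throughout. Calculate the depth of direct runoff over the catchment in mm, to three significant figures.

d ≈ 42.9 mm

Direct runoff: 0.0, 9.7, 27.0, 59.8, 44.8, 33.5, 25.1, 18.7, 14.0, 10.5, 0.0 L/s; ΣQ_DR = 243.1 L/s.
V = ΣQ_DR · Δt = 243.1 × 3600 s = 8.752 × 10^5 L.
Over A = 2.04 ha, depth = V / A = 42.9 mm.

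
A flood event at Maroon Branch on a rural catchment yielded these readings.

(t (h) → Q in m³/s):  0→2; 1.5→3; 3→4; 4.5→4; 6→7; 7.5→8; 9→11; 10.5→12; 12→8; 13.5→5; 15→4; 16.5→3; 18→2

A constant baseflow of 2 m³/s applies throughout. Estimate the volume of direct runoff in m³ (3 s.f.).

V ≈ 2.54 × 10^5 m³

Direct-runoff ordinates (Q − Q_b): 0.0, 1.0, 2.0, 2.0, 5.0, 6.0, 9.0, 10.0, 6.0, 3.0, 2.0, 1.0, 0.0 m³/s.
ΣQ_DR = 47.00 m³/s.
With Δt = 1.5 h = 5400 s, V = ΣQ_DR · Δt = 47.00 × 5400 = 2.54 × 10^5 m³.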